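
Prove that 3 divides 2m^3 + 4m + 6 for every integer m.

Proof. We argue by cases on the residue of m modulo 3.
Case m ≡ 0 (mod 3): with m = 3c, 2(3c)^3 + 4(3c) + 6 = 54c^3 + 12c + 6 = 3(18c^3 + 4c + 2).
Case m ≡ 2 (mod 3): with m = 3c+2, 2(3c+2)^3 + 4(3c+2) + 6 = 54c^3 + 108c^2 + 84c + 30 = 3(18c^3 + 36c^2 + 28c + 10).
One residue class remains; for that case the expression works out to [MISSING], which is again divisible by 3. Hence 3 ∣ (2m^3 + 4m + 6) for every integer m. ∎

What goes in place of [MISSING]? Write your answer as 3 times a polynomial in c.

3(18c^3 + 18c^2 + 10c + 4)

Only m ≡ 1 (mod 3) is unaccounted for. Put m = 3c+1:
2(3c+1)^3 + 4(3c+1) + 6 expands to 54c^3 + 54c^2 + 30c + 12,
and factoring out 3 leaves 3(18c^3 + 18c^2 + 10c + 4).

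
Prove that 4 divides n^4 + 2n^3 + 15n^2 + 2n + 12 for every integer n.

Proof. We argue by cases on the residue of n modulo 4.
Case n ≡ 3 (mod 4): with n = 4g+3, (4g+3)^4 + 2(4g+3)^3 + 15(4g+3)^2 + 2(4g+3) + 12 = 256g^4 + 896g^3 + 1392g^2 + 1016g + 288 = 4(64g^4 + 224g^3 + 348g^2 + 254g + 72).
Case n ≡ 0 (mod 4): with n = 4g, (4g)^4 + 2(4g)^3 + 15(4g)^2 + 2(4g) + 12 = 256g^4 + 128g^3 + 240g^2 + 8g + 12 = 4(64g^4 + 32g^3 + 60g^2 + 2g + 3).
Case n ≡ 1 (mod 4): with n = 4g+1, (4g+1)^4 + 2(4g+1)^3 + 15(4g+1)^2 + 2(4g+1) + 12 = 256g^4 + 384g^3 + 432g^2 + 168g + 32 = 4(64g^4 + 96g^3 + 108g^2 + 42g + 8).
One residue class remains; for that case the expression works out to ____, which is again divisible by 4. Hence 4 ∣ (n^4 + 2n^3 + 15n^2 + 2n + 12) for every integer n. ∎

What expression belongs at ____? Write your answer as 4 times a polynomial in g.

4(64g^4 + 160g^3 + 204g^2 + 118g + 27)

The residues treated are {3, 0, 1}, so the missing case is n ≡ 2 (mod 4); write n = 4g+2.
Then (4g+2)^4 + 2(4g+2)^3 + 15(4g+2)^2 + 2(4g+2) + 12 = 256g^4 + 640g^3 + 816g^2 + 472g + 108 = 4(64g^4 + 160g^3 + 204g^2 + 118g + 27).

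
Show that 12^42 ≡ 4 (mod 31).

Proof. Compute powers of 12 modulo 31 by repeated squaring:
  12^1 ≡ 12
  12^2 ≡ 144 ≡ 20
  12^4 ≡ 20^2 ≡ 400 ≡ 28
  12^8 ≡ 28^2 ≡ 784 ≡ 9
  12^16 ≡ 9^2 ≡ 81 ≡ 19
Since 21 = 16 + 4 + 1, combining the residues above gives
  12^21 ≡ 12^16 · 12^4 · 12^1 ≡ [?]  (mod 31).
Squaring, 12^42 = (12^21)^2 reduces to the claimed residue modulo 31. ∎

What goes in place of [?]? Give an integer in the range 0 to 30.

12^16 · 12^4 · 12^1 ≡ 19 · 28 · 12 = 6384.
6384 mod 31 = 29, so 12^21 ≡ 29 (mod 31).

29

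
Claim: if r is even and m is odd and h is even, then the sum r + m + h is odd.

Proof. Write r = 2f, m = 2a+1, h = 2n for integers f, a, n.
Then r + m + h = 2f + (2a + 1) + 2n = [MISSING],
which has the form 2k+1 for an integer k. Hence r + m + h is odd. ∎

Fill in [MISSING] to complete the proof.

2f + (2a + 1) + 2n = 2a + 2f + 2n + 1
= 2(a + f + n) + 1.
Since a + f + n is an integer, the sum is of the form 2k+1 for an integer k.

2(a + f + n) + 1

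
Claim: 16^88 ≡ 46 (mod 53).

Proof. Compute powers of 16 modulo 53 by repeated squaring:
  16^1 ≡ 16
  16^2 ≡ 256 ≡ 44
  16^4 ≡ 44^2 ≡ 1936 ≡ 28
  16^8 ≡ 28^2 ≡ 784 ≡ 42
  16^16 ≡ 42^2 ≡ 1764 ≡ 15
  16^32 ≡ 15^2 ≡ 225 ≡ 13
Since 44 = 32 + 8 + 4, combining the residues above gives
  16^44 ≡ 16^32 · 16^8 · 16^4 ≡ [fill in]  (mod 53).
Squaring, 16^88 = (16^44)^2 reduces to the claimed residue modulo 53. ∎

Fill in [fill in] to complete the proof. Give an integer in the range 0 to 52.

Multiply the listed residues: 13 · 42 · 28 = 546 → 15288.
Reducing modulo 53: 15288 = 288·53 + 24, so 16^44 ≡ 24.

24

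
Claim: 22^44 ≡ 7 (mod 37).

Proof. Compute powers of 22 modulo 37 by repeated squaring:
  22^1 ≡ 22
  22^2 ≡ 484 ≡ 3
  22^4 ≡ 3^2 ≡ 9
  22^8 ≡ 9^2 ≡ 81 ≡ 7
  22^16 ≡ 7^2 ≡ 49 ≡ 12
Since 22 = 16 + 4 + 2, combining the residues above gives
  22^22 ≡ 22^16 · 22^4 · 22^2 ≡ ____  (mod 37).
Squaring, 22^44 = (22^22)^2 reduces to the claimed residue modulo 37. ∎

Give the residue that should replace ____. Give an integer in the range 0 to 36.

22^16 · 22^4 · 22^2 ≡ 12 · 9 · 3 = 324.
324 mod 37 = 28, so 22^22 ≡ 28 (mod 37).

28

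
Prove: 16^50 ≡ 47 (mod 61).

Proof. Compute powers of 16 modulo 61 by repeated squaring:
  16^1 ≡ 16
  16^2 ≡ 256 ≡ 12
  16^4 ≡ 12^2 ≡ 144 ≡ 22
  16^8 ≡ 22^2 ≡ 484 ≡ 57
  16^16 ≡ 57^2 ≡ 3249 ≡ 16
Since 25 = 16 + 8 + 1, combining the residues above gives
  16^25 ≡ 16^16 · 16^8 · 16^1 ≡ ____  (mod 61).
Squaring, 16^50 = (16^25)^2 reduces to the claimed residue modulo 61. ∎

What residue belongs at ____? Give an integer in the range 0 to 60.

13

16^16 · 16^8 · 16^1 ≡ 16 · 57 · 16 = 14592.
14592 mod 61 = 13, so 16^25 ≡ 13 (mod 61).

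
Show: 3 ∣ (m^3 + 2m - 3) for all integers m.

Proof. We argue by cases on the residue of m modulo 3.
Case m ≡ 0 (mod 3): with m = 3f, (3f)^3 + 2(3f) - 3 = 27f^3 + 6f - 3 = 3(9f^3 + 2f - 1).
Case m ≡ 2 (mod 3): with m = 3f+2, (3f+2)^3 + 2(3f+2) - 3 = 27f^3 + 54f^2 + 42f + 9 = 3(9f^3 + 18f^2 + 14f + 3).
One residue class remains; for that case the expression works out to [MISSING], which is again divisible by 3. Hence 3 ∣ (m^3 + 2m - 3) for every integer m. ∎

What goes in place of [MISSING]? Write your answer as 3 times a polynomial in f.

3(9f^3 + 9f^2 + 5f)

Only m ≡ 1 (mod 3) is unaccounted for. Put m = 3f+1:
(3f+1)^3 + 2(3f+1) - 3 expands to 27f^3 + 27f^2 + 15f,
and factoring out 3 leaves 3(9f^3 + 9f^2 + 5f).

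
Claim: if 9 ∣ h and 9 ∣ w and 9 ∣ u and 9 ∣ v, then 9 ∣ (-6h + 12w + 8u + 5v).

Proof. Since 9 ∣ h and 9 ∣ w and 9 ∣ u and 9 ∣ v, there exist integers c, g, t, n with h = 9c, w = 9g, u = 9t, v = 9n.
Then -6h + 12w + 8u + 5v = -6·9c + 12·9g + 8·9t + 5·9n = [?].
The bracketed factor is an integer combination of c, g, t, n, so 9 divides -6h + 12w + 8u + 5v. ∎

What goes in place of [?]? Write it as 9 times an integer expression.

Each term has a factor of 9: -6·9c + 12·9g + 8·9t + 5·9n = 9·(-6c + 12g + 5n + 8t).
Since -6c + 12g + 5n + 8t is an integer, 9 ∣ (-6h + 12w + 8u + 5v).

9(-6c + 12g + 5n + 8t)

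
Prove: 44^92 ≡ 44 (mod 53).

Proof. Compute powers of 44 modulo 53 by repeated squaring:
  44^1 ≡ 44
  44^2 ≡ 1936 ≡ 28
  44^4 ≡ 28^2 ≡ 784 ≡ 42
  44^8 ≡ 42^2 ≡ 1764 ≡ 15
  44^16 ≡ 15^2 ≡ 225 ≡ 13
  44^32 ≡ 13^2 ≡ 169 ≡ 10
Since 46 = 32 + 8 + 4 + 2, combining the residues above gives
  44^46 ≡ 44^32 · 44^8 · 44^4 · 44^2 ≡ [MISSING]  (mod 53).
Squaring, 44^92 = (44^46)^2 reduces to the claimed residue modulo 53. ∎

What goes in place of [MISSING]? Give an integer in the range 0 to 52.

16

Multiply the listed residues: 10 · 15 · 42 · 28 = 150 → 6300 → 176400.
Reducing modulo 53: 176400 = 3328·53 + 16, so 44^46 ≡ 16.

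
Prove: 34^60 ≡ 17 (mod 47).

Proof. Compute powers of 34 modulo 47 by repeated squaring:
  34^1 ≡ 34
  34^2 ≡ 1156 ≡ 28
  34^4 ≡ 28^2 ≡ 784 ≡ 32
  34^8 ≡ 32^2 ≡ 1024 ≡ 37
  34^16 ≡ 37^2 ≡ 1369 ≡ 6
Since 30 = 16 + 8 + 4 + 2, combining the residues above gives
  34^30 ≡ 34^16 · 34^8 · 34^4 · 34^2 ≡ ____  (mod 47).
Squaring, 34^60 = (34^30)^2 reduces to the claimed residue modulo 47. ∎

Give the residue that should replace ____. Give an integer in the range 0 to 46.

Multiply the listed residues: 6 · 37 · 32 · 28 = 222 → 7104 → 198912.
Reducing modulo 47: 198912 = 4232·47 + 8, so 34^30 ≡ 8.

8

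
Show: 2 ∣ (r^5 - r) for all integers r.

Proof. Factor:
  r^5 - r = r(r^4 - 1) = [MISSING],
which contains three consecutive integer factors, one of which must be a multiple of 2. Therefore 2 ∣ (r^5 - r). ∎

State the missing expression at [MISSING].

r^4 - 1 = (r^2 - 1)(r^2 + 1), and r^2 - 1 = (r-1)(r+1).
So r(r^4 - 1) = (r - 1)r(r + 1)(r^2 + 1).

(r - 1)r(r + 1)(r^2 + 1)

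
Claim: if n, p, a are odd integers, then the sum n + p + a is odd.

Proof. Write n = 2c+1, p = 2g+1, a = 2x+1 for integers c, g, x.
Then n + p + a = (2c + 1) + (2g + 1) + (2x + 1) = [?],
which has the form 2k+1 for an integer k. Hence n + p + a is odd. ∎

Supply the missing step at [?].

2(c + g + x + 1) + 1

Expanding: (2c + 1) + (2g + 1) + (2x + 1) = 2c + 2g + 2x + 3.
Every term except the constant is even, so this is 2(c + g + x + 1) + 1,
and c + g + x + 1 ∈ ℤ gives the required form.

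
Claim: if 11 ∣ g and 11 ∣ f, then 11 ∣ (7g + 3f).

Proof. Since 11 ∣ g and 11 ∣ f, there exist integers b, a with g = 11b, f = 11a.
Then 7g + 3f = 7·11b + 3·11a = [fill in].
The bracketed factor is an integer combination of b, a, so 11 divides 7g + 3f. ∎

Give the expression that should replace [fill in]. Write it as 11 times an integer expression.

11(3a + 7b)

Pull the common 11 out of every term: 7·11b + 3·11a = 11(3a + 7b).
3a + 7b is an integer, which exhibits the divisibility.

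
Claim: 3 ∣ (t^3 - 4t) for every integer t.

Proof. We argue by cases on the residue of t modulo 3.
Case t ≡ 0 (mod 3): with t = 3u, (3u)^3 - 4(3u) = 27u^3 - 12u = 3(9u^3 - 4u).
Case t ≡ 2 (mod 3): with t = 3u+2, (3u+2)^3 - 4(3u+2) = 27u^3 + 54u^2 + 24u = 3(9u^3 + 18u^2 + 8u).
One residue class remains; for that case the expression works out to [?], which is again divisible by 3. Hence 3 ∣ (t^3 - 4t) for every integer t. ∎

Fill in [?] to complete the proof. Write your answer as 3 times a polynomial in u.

Only t ≡ 1 (mod 3) is unaccounted for. Put t = 3u+1:
(3u+1)^3 - 4(3u+1) expands to 27u^3 + 27u^2 - 3u - 3,
and factoring out 3 leaves 3(9u^3 + 9u^2 - u - 1).

3(9u^3 + 9u^2 - u - 1)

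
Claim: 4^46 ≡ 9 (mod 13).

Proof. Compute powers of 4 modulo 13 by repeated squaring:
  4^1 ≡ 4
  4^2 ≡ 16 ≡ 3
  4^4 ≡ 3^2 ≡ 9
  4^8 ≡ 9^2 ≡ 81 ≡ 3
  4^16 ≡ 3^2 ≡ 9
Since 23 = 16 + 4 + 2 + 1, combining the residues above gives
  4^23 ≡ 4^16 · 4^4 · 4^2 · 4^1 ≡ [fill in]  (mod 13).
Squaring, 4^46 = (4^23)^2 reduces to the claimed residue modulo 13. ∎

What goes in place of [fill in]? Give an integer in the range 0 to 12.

10

4^16 · 4^4 · 4^2 · 4^1 ≡ 9 · 9 · 3 · 4 = 972.
972 mod 13 = 10, so 4^23 ≡ 10 (mod 13).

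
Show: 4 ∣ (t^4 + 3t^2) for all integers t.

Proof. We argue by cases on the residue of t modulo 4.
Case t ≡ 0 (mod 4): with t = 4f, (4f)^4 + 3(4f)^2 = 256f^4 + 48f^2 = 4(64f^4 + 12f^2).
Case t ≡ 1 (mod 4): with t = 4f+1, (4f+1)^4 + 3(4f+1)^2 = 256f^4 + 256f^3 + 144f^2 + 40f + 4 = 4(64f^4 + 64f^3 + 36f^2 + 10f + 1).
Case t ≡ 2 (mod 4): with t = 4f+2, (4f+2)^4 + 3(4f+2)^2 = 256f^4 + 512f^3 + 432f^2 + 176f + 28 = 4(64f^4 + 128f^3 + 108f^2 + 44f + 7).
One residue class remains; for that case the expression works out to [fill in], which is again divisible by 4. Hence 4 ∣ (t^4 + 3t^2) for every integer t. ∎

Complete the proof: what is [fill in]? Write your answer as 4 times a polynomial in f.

4(64f^4 + 192f^3 + 228f^2 + 126f + 27)

Only t ≡ 3 (mod 4) is unaccounted for. Put t = 4f+3:
(4f+3)^4 + 3(4f+3)^2 expands to 256f^4 + 768f^3 + 912f^2 + 504f + 108,
and factoring out 4 leaves 4(64f^4 + 192f^3 + 228f^2 + 126f + 27).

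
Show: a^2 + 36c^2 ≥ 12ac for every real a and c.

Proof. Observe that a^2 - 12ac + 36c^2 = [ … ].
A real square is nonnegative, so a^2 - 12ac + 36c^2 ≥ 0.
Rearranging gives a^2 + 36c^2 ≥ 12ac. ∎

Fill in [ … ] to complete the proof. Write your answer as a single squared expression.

(a - 6c)^2

a^2 - 12ac + 36c^2 is a perfect-square trinomial: the outer terms are (a)^2 and (6c)^2, and the cross term is -2·a·6c.
So a^2 - 12ac + 36c^2 = (a - 6c)^2 ≥ 0.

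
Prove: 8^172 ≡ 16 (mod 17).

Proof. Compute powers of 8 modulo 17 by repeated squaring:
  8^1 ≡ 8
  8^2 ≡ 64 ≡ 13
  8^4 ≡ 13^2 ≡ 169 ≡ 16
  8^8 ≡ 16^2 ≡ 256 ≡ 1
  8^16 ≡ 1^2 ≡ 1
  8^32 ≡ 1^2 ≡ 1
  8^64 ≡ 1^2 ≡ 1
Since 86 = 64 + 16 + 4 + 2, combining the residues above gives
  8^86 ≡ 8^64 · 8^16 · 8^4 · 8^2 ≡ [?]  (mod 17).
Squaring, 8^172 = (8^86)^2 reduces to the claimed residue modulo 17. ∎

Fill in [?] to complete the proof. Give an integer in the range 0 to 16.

4

Multiply the listed residues: 1 · 1 · 16 · 13 = 1 → 16 → 208.
Reducing modulo 17: 208 = 12·17 + 4, so 8^86 ≡ 4.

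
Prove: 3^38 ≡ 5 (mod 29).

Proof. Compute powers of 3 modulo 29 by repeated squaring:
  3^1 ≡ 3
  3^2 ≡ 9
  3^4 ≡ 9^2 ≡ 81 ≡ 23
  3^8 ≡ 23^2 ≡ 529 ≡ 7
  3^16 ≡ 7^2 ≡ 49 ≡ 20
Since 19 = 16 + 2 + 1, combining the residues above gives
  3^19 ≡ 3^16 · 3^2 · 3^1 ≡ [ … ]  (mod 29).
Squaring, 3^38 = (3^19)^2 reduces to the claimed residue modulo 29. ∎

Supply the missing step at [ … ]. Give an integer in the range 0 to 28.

18

Multiply the listed residues: 20 · 9 · 3 = 180 → 540.
Reducing modulo 29: 540 = 18·29 + 18, so 3^19 ≡ 18.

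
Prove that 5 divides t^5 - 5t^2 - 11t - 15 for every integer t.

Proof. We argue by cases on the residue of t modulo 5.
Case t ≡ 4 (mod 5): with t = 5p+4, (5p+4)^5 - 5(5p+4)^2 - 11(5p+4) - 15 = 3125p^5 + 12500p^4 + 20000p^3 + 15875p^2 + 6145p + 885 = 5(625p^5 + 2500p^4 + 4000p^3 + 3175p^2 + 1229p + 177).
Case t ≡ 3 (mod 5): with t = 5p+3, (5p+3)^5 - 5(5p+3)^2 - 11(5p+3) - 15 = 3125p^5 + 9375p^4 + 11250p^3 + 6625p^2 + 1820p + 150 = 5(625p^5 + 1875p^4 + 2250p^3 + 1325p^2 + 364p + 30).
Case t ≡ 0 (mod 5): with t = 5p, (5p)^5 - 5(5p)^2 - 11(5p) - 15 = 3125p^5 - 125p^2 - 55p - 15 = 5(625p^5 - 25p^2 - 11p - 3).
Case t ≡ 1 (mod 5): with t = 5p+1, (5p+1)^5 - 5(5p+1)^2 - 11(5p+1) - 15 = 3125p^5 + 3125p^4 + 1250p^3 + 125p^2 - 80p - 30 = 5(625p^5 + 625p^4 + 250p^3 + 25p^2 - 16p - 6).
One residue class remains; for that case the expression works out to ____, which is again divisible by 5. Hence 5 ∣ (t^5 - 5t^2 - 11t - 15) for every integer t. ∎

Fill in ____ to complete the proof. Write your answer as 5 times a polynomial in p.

5(625p^5 + 1250p^4 + 1000p^3 + 375p^2 + 49p - 5)

Only t ≡ 2 (mod 5) is unaccounted for. Put t = 5p+2:
(5p+2)^5 - 5(5p+2)^2 - 11(5p+2) - 15 expands to 3125p^5 + 6250p^4 + 5000p^3 + 1875p^2 + 245p - 25,
and factoring out 5 leaves 5(625p^5 + 1250p^4 + 1000p^3 + 375p^2 + 49p - 5).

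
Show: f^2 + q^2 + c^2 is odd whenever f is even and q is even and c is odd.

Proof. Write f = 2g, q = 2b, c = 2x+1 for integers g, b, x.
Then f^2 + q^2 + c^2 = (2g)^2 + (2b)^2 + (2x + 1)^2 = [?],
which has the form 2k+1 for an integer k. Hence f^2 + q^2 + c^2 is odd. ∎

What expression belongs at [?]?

2(2b^2 + 2g^2 + 2x^2 + 2x) + 1

(2g)^2 + (2b)^2 + (2x + 1)^2 = 4b^2 + 4g^2 + 4x^2 + 4x + 1
= 2(2b^2 + 2g^2 + 2x^2 + 2x) + 1.
Since 2b^2 + 2g^2 + 2x^2 + 2x is an integer, the sum of squares is of the form 2k+1 for an integer k.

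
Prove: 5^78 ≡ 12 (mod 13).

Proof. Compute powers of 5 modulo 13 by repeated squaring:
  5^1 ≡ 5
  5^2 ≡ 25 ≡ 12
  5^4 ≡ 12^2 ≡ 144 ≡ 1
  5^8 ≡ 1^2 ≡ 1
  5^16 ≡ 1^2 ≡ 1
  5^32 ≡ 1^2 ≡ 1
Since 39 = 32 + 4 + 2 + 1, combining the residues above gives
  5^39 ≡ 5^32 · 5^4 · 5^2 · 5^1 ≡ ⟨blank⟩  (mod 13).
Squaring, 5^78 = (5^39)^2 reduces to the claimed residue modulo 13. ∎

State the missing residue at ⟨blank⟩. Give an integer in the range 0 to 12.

8

Multiply the listed residues: 1 · 1 · 12 · 5 = 1 → 12 → 60.
Reducing modulo 13: 60 = 4·13 + 8, so 5^39 ≡ 8.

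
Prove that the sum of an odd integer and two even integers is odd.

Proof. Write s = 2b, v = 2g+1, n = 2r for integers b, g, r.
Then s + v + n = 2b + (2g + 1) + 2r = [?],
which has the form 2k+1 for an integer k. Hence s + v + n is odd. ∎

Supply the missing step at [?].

2b + (2g + 1) + 2r = 2b + 2g + 2r + 1
= 2(b + g + r) + 1.
Since b + g + r is an integer, the sum is of the form 2k+1 for an integer k.

2(b + g + r) + 1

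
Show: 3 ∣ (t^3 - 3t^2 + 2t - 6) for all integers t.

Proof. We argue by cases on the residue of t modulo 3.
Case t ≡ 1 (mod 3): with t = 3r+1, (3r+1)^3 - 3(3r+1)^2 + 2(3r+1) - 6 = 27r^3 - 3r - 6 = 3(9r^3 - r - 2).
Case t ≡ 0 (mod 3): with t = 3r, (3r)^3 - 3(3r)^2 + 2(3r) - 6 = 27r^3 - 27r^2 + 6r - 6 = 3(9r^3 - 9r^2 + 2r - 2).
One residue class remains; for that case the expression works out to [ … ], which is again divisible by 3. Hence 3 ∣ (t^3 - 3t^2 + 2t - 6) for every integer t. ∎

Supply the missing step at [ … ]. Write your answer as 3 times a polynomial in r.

The residues treated are {1, 0}, so the missing case is t ≡ 2 (mod 3); write t = 3r+2.
Then (3r+2)^3 - 3(3r+2)^2 + 2(3r+2) - 6 = 27r^3 + 27r^2 + 6r - 6 = 3(9r^3 + 9r^2 + 2r - 2).

3(9r^3 + 9r^2 + 2r - 2)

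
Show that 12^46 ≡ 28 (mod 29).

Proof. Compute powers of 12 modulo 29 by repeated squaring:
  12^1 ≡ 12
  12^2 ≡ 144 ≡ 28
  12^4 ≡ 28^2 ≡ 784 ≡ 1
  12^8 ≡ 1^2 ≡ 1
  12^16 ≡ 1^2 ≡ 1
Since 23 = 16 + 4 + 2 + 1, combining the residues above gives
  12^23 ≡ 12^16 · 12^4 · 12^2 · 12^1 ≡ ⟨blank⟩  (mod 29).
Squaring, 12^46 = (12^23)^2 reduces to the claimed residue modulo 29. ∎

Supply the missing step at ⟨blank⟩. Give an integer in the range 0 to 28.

12^16 · 12^4 · 12^2 · 12^1 ≡ 1 · 1 · 28 · 12 = 336.
336 mod 29 = 17, so 12^23 ≡ 17 (mod 29).

17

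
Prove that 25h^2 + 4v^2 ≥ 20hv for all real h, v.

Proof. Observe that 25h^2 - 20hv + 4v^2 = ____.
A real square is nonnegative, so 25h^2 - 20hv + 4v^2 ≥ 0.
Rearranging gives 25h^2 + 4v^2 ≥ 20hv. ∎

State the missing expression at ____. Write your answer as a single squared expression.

25h^2 - 20hv + 4v^2 is a perfect-square trinomial: the outer terms are (5h)^2 and (2v)^2, and the cross term is -2·5h·2v.
So 25h^2 - 20hv + 4v^2 = (5h - 2v)^2 ≥ 0.

(5h - 2v)^2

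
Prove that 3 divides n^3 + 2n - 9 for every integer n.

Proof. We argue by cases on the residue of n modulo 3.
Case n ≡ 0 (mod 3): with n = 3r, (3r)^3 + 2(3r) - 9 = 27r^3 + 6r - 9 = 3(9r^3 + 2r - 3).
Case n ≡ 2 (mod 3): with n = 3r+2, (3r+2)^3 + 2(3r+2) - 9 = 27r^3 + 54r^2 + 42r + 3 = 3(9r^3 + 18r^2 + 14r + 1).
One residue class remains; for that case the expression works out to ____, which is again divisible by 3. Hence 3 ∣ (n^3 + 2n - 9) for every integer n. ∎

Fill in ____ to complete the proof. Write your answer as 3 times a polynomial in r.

3(9r^3 + 9r^2 + 5r - 2)

The residues treated are {0, 2}, so the missing case is n ≡ 1 (mod 3); write n = 3r+1.
Then (3r+1)^3 + 2(3r+1) - 9 = 27r^3 + 27r^2 + 15r - 6 = 3(9r^3 + 9r^2 + 5r - 2).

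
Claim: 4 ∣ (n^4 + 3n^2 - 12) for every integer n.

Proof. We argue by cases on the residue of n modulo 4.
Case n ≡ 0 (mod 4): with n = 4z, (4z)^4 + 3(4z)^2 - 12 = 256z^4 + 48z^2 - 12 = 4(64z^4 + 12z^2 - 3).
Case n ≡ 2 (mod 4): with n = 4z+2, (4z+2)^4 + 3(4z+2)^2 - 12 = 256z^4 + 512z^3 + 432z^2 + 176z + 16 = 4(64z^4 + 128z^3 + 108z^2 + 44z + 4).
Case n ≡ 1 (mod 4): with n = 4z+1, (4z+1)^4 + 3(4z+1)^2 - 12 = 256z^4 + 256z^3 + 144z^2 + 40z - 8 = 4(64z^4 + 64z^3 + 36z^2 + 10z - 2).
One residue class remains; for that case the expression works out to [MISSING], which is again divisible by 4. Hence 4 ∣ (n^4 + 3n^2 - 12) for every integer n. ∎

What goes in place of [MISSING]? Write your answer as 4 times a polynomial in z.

Only n ≡ 3 (mod 4) is unaccounted for. Put n = 4z+3:
(4z+3)^4 + 3(4z+3)^2 - 12 expands to 256z^4 + 768z^3 + 912z^2 + 504z + 96,
and factoring out 4 leaves 4(64z^4 + 192z^3 + 228z^2 + 126z + 24).

4(64z^4 + 192z^3 + 228z^2 + 126z + 24)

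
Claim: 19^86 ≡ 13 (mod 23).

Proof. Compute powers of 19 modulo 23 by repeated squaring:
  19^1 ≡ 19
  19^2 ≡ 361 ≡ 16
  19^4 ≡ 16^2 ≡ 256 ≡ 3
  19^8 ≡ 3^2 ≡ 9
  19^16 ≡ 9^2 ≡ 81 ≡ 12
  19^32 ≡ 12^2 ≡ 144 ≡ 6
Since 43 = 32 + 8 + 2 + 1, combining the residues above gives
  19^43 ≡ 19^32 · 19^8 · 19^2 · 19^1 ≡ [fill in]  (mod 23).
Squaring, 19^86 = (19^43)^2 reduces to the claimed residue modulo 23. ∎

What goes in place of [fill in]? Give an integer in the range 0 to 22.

17

Multiply the listed residues: 6 · 9 · 16 · 19 = 54 → 864 → 16416.
Reducing modulo 23: 16416 = 713·23 + 17, so 19^43 ≡ 17.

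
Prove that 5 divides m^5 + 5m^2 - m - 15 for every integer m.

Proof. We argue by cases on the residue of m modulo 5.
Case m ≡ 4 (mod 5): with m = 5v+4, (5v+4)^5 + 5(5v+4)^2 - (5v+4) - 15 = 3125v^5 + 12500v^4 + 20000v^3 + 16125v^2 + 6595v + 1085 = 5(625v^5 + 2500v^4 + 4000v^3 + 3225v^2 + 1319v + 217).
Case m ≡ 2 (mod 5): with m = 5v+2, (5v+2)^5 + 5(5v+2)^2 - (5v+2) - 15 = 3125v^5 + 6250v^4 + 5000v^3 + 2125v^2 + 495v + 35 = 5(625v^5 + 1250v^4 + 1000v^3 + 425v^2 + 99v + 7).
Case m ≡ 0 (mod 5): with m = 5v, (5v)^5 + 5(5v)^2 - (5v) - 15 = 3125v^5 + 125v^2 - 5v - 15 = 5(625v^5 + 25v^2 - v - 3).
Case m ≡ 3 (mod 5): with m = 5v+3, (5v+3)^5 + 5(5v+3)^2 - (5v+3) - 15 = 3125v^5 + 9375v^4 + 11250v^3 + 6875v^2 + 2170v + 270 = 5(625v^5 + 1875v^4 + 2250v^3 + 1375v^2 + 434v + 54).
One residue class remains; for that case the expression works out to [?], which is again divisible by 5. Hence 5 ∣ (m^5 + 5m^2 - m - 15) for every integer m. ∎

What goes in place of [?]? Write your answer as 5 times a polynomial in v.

Only m ≡ 1 (mod 5) is unaccounted for. Put m = 5v+1:
(5v+1)^5 + 5(5v+1)^2 - (5v+1) - 15 expands to 3125v^5 + 3125v^4 + 1250v^3 + 375v^2 + 70v - 10,
and factoring out 5 leaves 5(625v^5 + 625v^4 + 250v^3 + 75v^2 + 14v - 2).

5(625v^5 + 625v^4 + 250v^3 + 75v^2 + 14v - 2)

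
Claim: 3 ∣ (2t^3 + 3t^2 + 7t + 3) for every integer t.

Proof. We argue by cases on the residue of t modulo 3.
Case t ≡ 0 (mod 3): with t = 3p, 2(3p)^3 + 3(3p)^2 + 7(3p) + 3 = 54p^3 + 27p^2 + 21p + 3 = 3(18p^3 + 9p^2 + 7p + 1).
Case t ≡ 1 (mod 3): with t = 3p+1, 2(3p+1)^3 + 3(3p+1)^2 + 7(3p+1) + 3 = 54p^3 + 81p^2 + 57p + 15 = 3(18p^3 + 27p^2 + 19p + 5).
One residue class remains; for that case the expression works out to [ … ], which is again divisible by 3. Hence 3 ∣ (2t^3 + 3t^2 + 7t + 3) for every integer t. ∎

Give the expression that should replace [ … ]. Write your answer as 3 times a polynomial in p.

Only t ≡ 2 (mod 3) is unaccounted for. Put t = 3p+2:
2(3p+2)^3 + 3(3p+2)^2 + 7(3p+2) + 3 expands to 54p^3 + 135p^2 + 129p + 45,
and factoring out 3 leaves 3(18p^3 + 45p^2 + 43p + 15).

3(18p^3 + 45p^2 + 43p + 15)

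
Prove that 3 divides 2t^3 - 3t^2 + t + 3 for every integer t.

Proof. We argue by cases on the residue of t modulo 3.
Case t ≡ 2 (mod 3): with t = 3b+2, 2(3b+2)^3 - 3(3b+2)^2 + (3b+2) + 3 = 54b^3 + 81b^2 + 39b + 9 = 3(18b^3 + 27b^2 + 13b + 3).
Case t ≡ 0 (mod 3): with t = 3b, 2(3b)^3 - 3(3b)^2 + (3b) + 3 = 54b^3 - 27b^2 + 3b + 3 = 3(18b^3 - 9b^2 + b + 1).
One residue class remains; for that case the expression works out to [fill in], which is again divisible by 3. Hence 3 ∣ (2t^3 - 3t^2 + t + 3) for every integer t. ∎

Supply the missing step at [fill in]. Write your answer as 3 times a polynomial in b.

3(18b^3 + 9b^2 + b + 1)

Only t ≡ 1 (mod 3) is unaccounted for. Put t = 3b+1:
2(3b+1)^3 - 3(3b+1)^2 + (3b+1) + 3 expands to 54b^3 + 27b^2 + 3b + 3,
and factoring out 3 leaves 3(18b^3 + 9b^2 + b + 1).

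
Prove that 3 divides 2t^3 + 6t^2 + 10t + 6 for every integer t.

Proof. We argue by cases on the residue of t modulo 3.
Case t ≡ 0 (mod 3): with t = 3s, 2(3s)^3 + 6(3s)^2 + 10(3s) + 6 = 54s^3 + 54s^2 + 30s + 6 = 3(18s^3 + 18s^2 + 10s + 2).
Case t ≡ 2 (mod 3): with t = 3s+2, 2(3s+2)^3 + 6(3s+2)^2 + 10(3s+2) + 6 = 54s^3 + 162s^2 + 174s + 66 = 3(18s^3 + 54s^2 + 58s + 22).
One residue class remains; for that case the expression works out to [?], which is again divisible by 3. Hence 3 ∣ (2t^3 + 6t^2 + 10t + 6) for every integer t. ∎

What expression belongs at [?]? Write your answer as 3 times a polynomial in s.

The residues treated are {0, 2}, so the missing case is t ≡ 1 (mod 3); write t = 3s+1.
Then 2(3s+1)^3 + 6(3s+1)^2 + 10(3s+1) + 6 = 54s^3 + 108s^2 + 84s + 24 = 3(18s^3 + 36s^2 + 28s + 8).

3(18s^3 + 36s^2 + 28s + 8)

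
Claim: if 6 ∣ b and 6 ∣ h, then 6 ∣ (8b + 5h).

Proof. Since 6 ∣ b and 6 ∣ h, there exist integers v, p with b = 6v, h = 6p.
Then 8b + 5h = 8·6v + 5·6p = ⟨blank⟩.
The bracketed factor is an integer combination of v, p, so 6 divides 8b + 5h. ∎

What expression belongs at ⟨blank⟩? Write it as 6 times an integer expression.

Each term has a factor of 6: 8·6v + 5·6p = 6·(5p + 8v).
Since 5p + 8v is an integer, 6 ∣ (8b + 5h).

6(5p + 8v)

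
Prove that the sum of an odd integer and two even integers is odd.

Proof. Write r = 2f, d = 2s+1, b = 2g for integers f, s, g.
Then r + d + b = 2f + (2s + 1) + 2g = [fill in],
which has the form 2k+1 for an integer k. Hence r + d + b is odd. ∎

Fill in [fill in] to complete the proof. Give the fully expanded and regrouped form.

2(f + g + s) + 1

Expanding: 2f + (2s + 1) + 2g = 2f + 2g + 2s + 1.
Every term except the constant is even, so this is 2(f + g + s) + 1,
and f + g + s ∈ ℤ gives the required form.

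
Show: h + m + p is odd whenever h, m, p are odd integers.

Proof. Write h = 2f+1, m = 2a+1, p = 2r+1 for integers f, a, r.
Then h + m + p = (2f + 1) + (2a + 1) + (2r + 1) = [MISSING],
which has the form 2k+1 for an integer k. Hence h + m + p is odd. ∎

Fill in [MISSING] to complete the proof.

2(a + f + r + 1) + 1

Expanding: (2f + 1) + (2a + 1) + (2r + 1) = 2a + 2f + 2r + 3.
Every term except the constant is even, so this is 2(a + f + r + 1) + 1,
and a + f + r + 1 ∈ ℤ gives the required form.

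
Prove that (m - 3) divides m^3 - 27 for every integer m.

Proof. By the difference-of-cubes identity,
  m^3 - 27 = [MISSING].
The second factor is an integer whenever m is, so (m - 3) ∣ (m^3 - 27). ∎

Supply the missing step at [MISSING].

a^3 - b^3 = (a - b)(a^2 + ab + b^2). With a = m, b = 3:
m^3 - 27 = (m - 3)(m^2 + 3m + 9).

(m - 3)(m^2 + 3m + 9)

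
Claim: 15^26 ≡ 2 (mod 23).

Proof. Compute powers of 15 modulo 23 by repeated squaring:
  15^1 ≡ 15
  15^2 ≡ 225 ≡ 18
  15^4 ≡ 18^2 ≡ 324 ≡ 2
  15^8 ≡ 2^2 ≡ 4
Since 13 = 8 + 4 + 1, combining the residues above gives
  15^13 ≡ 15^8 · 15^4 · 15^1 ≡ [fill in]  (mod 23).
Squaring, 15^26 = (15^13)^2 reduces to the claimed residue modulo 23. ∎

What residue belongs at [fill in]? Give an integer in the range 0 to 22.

15^8 · 15^4 · 15^1 ≡ 4 · 2 · 15 = 120.
120 mod 23 = 5, so 15^13 ≡ 5 (mod 23).

5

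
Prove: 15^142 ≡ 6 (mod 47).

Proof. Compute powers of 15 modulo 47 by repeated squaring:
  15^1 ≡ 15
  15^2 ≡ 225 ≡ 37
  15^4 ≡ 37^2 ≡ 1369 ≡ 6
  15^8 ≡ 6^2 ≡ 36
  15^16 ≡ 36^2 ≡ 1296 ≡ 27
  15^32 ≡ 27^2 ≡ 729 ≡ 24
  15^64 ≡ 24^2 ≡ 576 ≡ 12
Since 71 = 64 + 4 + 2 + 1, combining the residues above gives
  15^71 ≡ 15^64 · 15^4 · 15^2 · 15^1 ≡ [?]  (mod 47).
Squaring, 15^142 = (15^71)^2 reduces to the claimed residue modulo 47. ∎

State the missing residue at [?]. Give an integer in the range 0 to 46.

10

Multiply the listed residues: 12 · 6 · 37 · 15 = 72 → 2664 → 39960.
Reducing modulo 47: 39960 = 850·47 + 10, so 15^71 ≡ 10.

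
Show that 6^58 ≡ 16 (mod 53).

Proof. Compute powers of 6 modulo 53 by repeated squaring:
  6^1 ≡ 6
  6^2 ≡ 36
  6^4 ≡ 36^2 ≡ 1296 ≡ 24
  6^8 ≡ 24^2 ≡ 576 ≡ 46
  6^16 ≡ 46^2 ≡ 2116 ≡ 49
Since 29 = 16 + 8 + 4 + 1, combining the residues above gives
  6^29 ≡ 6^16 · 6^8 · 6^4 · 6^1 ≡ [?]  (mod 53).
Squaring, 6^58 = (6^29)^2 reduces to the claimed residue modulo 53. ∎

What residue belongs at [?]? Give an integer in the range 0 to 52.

Multiply the listed residues: 49 · 46 · 24 · 6 = 2254 → 54096 → 324576.
Reducing modulo 53: 324576 = 6124·53 + 4, so 6^29 ≡ 4.

4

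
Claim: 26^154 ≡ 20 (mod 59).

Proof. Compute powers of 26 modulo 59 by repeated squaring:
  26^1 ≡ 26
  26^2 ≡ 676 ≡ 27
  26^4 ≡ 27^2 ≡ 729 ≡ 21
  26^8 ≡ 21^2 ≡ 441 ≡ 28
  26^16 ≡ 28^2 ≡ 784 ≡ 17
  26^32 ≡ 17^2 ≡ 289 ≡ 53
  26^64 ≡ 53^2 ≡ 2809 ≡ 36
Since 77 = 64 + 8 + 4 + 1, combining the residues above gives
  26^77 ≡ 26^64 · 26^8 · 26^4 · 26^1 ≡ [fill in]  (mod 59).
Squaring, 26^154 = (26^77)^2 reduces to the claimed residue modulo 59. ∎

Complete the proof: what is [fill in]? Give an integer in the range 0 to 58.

Multiply the listed residues: 36 · 28 · 21 · 26 = 1008 → 21168 → 550368.
Reducing modulo 59: 550368 = 9328·59 + 16, so 26^77 ≡ 16.

16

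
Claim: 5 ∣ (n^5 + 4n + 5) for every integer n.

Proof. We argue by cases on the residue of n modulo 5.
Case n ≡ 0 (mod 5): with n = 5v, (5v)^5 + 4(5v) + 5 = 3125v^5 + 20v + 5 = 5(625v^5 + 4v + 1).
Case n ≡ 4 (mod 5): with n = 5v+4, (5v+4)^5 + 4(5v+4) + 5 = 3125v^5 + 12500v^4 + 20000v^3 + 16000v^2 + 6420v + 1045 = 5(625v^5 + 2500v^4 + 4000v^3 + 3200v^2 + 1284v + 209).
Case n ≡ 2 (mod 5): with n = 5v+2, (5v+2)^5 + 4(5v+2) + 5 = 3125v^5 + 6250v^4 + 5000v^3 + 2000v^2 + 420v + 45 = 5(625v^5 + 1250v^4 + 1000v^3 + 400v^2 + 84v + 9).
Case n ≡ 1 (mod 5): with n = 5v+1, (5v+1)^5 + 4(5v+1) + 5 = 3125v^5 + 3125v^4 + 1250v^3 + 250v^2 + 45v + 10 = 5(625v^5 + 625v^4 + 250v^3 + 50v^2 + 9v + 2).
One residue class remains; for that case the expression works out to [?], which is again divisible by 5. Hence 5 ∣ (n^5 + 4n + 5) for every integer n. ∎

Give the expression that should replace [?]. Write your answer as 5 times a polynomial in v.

5(625v^5 + 1875v^4 + 2250v^3 + 1350v^2 + 409v + 52)

Only n ≡ 3 (mod 5) is unaccounted for. Put n = 5v+3:
(5v+3)^5 + 4(5v+3) + 5 expands to 3125v^5 + 9375v^4 + 11250v^3 + 6750v^2 + 2045v + 260,
and factoring out 5 leaves 5(625v^5 + 1875v^4 + 2250v^3 + 1350v^2 + 409v + 52).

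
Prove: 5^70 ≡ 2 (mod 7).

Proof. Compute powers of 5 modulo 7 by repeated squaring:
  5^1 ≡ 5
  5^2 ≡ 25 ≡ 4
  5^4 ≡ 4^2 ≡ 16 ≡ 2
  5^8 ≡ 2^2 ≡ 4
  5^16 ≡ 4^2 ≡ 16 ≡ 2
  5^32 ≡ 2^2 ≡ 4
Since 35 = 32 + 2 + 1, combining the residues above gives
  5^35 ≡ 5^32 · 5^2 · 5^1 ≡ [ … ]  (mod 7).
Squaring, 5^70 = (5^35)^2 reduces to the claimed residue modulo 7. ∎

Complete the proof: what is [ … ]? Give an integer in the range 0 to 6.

3

5^32 · 5^2 · 5^1 ≡ 4 · 4 · 5 = 80.
80 mod 7 = 3, so 5^35 ≡ 3 (mod 7).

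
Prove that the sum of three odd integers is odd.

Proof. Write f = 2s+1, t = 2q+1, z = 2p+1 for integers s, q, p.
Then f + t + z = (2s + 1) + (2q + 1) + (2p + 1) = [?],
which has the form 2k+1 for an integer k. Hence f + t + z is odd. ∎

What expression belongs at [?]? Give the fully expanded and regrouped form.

Expanding: (2s + 1) + (2q + 1) + (2p + 1) = 2p + 2q + 2s + 3.
Every term except the constant is even, so this is 2(p + q + s + 1) + 1,
and p + q + s + 1 ∈ ℤ gives the required form.

2(p + q + s + 1) + 1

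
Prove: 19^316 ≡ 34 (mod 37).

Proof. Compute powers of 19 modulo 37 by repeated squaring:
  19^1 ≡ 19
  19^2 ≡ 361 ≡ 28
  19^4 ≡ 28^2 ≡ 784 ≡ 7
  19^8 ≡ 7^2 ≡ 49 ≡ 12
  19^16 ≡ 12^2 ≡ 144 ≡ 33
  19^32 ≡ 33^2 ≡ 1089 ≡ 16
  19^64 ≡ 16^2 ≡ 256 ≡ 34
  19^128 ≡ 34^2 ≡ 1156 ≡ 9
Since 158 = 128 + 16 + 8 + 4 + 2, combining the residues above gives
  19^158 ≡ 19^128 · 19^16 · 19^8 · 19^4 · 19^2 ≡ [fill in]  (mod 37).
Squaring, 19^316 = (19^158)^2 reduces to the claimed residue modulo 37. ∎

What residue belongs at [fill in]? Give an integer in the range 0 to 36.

Multiply the listed residues: 9 · 33 · 12 · 7 · 28 = 297 → 3564 → 24948 → 698544.
Reducing modulo 37: 698544 = 18879·37 + 21, so 19^158 ≡ 21.

21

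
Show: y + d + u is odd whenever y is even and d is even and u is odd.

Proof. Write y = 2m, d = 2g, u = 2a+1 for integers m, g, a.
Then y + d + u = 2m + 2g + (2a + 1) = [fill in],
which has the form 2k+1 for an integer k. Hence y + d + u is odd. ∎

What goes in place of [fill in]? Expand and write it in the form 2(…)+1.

2(a + g + m) + 1

2m + 2g + (2a + 1) = 2a + 2g + 2m + 1
= 2(a + g + m) + 1.
Since a + g + m is an integer, the sum is of the form 2k+1 for an integer k.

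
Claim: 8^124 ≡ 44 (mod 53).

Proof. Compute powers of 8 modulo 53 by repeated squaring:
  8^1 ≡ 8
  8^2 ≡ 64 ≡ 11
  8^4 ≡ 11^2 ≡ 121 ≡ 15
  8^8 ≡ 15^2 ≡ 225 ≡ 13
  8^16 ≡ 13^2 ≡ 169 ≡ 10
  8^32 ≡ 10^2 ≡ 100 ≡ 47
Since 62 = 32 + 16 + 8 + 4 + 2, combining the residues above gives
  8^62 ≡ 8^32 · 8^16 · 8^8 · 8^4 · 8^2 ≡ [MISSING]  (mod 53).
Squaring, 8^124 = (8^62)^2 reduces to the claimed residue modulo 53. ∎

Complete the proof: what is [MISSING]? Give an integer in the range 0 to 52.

Multiply the listed residues: 47 · 10 · 13 · 15 · 11 = 470 → 6110 → 91650 → 1008150.
Reducing modulo 53: 1008150 = 19021·53 + 37, so 8^62 ≡ 37.

37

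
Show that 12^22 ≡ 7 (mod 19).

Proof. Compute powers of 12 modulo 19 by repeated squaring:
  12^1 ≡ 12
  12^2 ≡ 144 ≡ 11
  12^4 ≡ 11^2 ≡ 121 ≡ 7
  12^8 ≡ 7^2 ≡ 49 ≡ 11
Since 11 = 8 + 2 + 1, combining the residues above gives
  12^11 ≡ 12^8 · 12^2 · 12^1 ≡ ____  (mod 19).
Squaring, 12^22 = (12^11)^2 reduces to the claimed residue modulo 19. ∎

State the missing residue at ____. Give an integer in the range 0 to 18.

12^8 · 12^2 · 12^1 ≡ 11 · 11 · 12 = 1452.
1452 mod 19 = 8, so 12^11 ≡ 8 (mod 19).

8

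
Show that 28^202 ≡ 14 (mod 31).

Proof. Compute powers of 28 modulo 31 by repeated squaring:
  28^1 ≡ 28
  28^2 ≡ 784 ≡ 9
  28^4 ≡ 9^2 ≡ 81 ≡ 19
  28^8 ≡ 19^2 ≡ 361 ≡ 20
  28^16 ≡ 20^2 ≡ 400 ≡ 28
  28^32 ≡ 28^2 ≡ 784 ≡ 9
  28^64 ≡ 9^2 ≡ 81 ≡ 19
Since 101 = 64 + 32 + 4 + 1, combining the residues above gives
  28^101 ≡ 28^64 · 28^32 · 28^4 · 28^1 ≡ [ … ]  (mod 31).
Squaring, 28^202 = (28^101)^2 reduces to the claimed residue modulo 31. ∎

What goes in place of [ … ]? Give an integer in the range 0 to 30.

18

Multiply the listed residues: 19 · 9 · 19 · 28 = 171 → 3249 → 90972.
Reducing modulo 31: 90972 = 2934·31 + 18, so 28^101 ≡ 18.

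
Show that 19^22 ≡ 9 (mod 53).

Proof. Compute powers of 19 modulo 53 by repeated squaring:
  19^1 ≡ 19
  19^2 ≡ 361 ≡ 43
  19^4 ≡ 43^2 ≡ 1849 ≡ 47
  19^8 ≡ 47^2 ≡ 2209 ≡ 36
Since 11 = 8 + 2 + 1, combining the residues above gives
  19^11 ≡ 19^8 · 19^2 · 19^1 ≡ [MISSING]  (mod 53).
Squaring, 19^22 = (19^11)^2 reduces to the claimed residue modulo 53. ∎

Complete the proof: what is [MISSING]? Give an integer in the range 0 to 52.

19^8 · 19^2 · 19^1 ≡ 36 · 43 · 19 = 29412.
29412 mod 53 = 50, so 19^11 ≡ 50 (mod 53).

50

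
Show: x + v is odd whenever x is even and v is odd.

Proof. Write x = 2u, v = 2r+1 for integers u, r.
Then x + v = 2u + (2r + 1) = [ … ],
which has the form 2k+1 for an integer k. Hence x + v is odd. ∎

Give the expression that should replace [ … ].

Expanding: 2u + (2r + 1) = 2r + 2u + 1.
Every term except the constant is even, so this is 2(r + u) + 1,
and r + u ∈ ℤ gives the required form.

2(r + u) + 1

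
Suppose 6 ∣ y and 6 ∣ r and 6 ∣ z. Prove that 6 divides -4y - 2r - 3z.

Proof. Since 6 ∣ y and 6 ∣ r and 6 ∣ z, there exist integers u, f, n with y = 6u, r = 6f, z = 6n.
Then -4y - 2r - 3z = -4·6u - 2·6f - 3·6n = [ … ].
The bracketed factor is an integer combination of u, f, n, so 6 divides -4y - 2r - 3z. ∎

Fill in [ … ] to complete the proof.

Each term has a factor of 6: -4·6u - 2·6f - 3·6n = 6·(-2f - 3n - 4u).
Since -2f - 3n - 4u is an integer, 6 ∣ (-4y - 2r - 3z).

6(-2f - 3n - 4u)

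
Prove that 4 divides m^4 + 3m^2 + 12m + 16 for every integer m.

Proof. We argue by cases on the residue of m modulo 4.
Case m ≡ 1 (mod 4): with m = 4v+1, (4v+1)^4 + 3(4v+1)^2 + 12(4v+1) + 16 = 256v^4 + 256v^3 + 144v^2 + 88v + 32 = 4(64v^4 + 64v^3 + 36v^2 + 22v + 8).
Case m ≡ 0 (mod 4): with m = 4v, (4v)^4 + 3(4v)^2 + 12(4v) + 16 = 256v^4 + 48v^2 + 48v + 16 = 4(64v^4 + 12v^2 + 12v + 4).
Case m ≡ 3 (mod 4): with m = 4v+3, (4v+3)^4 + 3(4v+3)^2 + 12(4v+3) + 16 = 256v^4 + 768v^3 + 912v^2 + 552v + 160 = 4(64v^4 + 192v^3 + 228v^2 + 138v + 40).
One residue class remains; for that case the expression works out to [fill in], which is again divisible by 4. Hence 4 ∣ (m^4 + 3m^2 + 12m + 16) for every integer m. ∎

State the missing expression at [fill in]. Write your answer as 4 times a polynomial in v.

The residues treated are {1, 0, 3}, so the missing case is m ≡ 2 (mod 4); write m = 4v+2.
Then (4v+2)^4 + 3(4v+2)^2 + 12(4v+2) + 16 = 256v^4 + 512v^3 + 432v^2 + 224v + 68 = 4(64v^4 + 128v^3 + 108v^2 + 56v + 17).

4(64v^4 + 128v^3 + 108v^2 + 56v + 17)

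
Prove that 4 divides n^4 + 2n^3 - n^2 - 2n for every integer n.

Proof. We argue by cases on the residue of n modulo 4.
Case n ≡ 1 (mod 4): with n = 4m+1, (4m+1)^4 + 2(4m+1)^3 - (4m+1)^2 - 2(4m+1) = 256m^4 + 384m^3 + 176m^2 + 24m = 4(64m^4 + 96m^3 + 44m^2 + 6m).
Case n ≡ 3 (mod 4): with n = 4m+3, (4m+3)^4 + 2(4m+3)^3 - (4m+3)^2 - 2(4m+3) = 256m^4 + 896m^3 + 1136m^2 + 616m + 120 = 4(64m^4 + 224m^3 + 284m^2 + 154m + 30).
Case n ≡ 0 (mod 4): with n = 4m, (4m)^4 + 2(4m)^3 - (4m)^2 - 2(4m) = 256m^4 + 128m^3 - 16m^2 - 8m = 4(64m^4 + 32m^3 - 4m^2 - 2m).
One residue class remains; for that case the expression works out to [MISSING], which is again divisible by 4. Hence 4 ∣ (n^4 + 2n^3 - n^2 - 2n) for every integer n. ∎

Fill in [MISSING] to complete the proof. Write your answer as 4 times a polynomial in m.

4(64m^4 + 160m^3 + 140m^2 + 50m + 6)

Only n ≡ 2 (mod 4) is unaccounted for. Put n = 4m+2:
(4m+2)^4 + 2(4m+2)^3 - (4m+2)^2 - 2(4m+2) expands to 256m^4 + 640m^3 + 560m^2 + 200m + 24,
and factoring out 4 leaves 4(64m^4 + 160m^3 + 140m^2 + 50m + 6).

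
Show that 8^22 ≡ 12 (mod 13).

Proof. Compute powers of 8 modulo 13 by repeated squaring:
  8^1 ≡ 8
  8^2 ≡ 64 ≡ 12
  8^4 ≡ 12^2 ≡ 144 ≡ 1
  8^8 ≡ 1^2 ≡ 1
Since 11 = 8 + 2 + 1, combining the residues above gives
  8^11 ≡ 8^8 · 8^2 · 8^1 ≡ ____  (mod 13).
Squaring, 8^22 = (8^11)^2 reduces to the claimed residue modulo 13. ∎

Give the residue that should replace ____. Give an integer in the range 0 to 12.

8^8 · 8^2 · 8^1 ≡ 1 · 12 · 8 = 96.
96 mod 13 = 5, so 8^11 ≡ 5 (mod 13).

5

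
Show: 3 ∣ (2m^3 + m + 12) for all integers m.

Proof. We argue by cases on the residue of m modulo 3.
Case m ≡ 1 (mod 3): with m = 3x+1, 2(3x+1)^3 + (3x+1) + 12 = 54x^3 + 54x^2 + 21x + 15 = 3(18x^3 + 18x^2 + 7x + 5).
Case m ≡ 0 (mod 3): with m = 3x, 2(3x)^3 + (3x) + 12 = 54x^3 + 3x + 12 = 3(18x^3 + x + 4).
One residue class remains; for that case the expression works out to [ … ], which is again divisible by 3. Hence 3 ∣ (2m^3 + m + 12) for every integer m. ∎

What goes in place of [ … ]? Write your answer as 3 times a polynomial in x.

The residues treated are {1, 0}, so the missing case is m ≡ 2 (mod 3); write m = 3x+2.
Then 2(3x+2)^3 + (3x+2) + 12 = 54x^3 + 108x^2 + 75x + 30 = 3(18x^3 + 36x^2 + 25x + 10).

3(18x^3 + 36x^2 + 25x + 10)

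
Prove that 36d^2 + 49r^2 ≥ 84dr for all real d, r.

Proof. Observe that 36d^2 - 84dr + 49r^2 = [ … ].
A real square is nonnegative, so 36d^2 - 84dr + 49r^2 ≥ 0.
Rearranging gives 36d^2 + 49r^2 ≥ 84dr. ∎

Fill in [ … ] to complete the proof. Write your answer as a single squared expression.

The leading and trailing coefficients are 6^2 and 7^2, and 84 = 2·6·7, so the trinomial is (6d - 7r)^2.
Hence 36d^2 - 84dr + 49r^2 ≥ 0.

(6d - 7r)^2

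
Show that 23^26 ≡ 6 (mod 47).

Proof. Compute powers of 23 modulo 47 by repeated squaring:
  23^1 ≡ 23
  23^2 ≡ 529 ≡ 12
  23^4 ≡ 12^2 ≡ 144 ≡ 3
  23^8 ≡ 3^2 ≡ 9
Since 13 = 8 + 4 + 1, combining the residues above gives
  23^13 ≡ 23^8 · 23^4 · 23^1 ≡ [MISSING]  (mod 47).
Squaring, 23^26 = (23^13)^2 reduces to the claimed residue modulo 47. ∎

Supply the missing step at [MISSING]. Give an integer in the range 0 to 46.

10

Multiply the listed residues: 9 · 3 · 23 = 27 → 621.
Reducing modulo 47: 621 = 13·47 + 10, so 23^13 ≡ 10.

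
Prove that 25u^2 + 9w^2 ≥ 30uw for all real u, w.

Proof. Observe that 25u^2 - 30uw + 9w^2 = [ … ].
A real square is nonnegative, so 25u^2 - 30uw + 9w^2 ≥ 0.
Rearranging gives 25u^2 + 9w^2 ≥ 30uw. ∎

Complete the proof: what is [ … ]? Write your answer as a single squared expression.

(5u - 3w)^2

25u^2 - 30uw + 9w^2 is a perfect-square trinomial: the outer terms are (5u)^2 and (3w)^2, and the cross term is -2·5u·3w.
So 25u^2 - 30uw + 9w^2 = (5u - 3w)^2 ≥ 0.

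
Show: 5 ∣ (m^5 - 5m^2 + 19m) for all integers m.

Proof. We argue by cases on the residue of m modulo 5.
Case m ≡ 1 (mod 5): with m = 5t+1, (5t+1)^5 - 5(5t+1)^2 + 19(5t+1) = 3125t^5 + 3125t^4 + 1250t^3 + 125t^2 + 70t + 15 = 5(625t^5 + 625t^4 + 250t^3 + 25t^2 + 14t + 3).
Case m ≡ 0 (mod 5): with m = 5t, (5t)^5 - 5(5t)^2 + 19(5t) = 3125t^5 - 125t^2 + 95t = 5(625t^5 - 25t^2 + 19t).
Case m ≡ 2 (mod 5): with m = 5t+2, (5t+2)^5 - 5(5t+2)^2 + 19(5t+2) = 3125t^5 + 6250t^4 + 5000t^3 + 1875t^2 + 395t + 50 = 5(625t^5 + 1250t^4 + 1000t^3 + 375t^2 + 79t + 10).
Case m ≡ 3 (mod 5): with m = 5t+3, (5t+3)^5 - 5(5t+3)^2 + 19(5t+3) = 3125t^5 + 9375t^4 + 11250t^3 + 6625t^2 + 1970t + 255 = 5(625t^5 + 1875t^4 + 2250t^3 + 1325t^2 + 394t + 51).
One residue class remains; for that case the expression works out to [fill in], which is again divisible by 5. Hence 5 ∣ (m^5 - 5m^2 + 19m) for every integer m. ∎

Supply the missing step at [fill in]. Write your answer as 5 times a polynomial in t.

Only m ≡ 4 (mod 5) is unaccounted for. Put m = 5t+4:
(5t+4)^5 - 5(5t+4)^2 + 19(5t+4) expands to 3125t^5 + 12500t^4 + 20000t^3 + 15875t^2 + 6295t + 1020,
and factoring out 5 leaves 5(625t^5 + 2500t^4 + 4000t^3 + 3175t^2 + 1259t + 204).

5(625t^5 + 2500t^4 + 4000t^3 + 3175t^2 + 1259t + 204)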